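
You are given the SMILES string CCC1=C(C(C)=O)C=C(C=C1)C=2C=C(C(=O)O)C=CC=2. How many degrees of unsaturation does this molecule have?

10

Molecular formula: C17H16O3.
DoU = (2C + 2 + N − H − X) / 2, where X is the halogen count and O/S are ignored.
    = (2·17 + 2 + 0 − 16 − 0) / 2 = 20 / 2 = 10.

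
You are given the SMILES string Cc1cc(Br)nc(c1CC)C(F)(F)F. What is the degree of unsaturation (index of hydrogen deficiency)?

Molecular formula: C9H9BrF3N.
DoU = (2C + 2 + N − H − X) / 2, where X is the halogen count and O/S are ignored.
    = (2·9 + 2 + 1 − 9 − 4) / 2 = 8 / 2 = 4.

4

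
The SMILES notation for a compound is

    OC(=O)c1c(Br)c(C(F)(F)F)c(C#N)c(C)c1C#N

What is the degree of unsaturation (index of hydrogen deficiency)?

Molecular formula: C11H4BrF3N2O2.
DoU = (2C + 2 + N − H − X) / 2, where X is the halogen count and O/S are ignored.
    = (2·11 + 2 + 2 − 4 − 4) / 2 = 18 / 2 = 9.

9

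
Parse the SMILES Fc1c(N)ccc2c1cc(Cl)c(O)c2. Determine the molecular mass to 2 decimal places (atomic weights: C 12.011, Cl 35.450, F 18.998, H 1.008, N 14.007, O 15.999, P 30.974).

First, the molecular formula is C10H7ClFNO (counting implicit H from valence).
  C: 10 × 12.011 = 120.110
  Cl: 1 × 35.450 = 35.450
  F: 1 × 18.998 = 18.998
  H: 7 × 1.008 = 7.056
  N: 1 × 14.007 = 14.007
  O: 1 × 15.999 = 15.999
Sum: 10×12.011 + 1×35.450 + 1×18.998 + 7×1.008 + 1×14.007 + 1×15.999 = 211.620 → 211.62 g/mol.

211.62 g/mol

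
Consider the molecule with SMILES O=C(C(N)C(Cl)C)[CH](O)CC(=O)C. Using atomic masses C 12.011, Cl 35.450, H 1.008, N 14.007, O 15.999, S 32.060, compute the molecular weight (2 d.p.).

207.65 g/mol

First, the molecular formula is C8H14ClNO3 (counting implicit H from valence).
  C: 8 × 12.011 = 96.088
  Cl: 1 × 35.450 = 35.450
  H: 14 × 1.008 = 14.112
  N: 1 × 14.007 = 14.007
  O: 3 × 15.999 = 47.997
Sum: 8×12.011 + 1×35.450 + 14×1.008 + 1×14.007 + 3×15.999 = 207.654 → 207.65 g/mol.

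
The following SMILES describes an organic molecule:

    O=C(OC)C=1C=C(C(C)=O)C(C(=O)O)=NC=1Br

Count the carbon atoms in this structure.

10

Count every carbon token in the SMILES (each C, including those in ring-closure positions and inside branches).
Carbon count: 10.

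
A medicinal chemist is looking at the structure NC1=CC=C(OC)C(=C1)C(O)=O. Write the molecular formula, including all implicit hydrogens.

C8H9NO3

Walk through each heavy atom and fill implicit hydrogens from standard valence (C 4, N 3, O 2, S 2, halogen 1):
  atom 1: N, bond orders sum to 1 (valence 3) → 2 H
  atom 2: C, bond orders sum to 4 (valence 4) → 0 H
  atom 3: C, bond orders sum to 3 (valence 4) → 1 H
  atom 4: C, bond orders sum to 3 (valence 4) → 1 H
  atom 5: C, bond orders sum to 4 (valence 4) → 0 H
  atom 6: O, bond orders sum to 2 (valence 2) → 0 H
  atom 7: C, bond orders sum to 1 (valence 4) → 3 H
  atom 8: C, bond orders sum to 4 (valence 4) → 0 H
  atom 9: C, bond orders sum to 3 (valence 4) → 1 H
  atom 10: C, bond orders sum to 4 (valence 4) → 0 H
  atom 11: O, bond orders sum to 1 (valence 2) → 1 H
  atom 12: O, bond orders sum to 2 (valence 2) → 0 H
Totals → C:8, H:9, N:1, O:3.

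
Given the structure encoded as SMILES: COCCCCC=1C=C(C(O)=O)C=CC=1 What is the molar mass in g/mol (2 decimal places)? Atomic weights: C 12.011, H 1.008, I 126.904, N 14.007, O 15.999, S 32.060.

208.26 g/mol

First, the molecular formula is C12H16O3 (counting implicit H from valence).
  C: 12 × 12.011 = 144.132
  H: 16 × 1.008 = 16.128
  O: 3 × 15.999 = 47.997
Sum: 12×12.011 + 16×1.008 + 3×15.999 = 208.257 → 208.26 g/mol.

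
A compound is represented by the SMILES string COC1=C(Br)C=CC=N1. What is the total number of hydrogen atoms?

6

Walk through each heavy atom and fill implicit hydrogens from standard valence (C 4, N 3, O 2, S 2, halogen 1):
  atom 1: C, bond orders sum to 1 (valence 4) → 3 H
  atom 2: O, bond orders sum to 2 (valence 2) → 0 H
  atom 3: C, bond orders sum to 4 (valence 4) → 0 H
  atom 4: C, bond orders sum to 4 (valence 4) → 0 H
  atom 5: Br (halogen, monovalent) → 0 H
  atom 6: C, bond orders sum to 3 (valence 4) → 1 H
  atom 7: C, bond orders sum to 3 (valence 4) → 1 H
  atom 8: C, bond orders sum to 3 (valence 4) → 1 H
  atom 9: N, bond orders sum to 3 (valence 3) → 0 H
Total hydrogens: 6.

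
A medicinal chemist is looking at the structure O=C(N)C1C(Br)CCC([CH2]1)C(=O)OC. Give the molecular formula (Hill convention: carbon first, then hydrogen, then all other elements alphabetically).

C9H14BrNO3

Walk through each heavy atom and fill implicit hydrogens from standard valence (C 4, N 3, O 2, S 2, halogen 1):
  atom 1: O, bond orders sum to 2 (valence 2) → 0 H
  atom 2: C, bond orders sum to 4 (valence 4) → 0 H
  atom 3: N, bond orders sum to 1 (valence 3) → 2 H
  atom 4: C, bond orders sum to 3 (valence 4) → 1 H
  atom 5: C, bond orders sum to 3 (valence 4) → 1 H
  atom 6: Br (halogen, monovalent) → 0 H
  atom 7: C, bond orders sum to 2 (valence 4) → 2 H
  atom 8: C, bond orders sum to 2 (valence 4) → 2 H
  atom 9: C, bond orders sum to 3 (valence 4) → 1 H
  atom 10: C with explicit H count 2
  atom 11: C, bond orders sum to 4 (valence 4) → 0 H
  atom 12: O, bond orders sum to 2 (valence 2) → 0 H
  atom 13: O, bond orders sum to 2 (valence 2) → 0 H
  atom 14: C, bond orders sum to 1 (valence 4) → 3 H
Totals → C:9, H:14, Br:1, N:1, O:3.
In Hill order: C9H14BrNO3.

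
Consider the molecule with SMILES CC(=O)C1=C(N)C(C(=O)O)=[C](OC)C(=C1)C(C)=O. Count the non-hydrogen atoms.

Every atom symbol written in the SMILES (organic subset) is one heavy atom; implicit H are not written.
Heavy atoms by element → C:12, N:1, O:5.
Total: 18.

18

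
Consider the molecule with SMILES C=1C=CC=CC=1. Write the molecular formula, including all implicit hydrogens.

Walk through each heavy atom and fill implicit hydrogens from standard valence (C 4, N 3, O 2, S 2, halogen 1):
  atom 1: C, bond orders sum to 3 (valence 4) → 1 H
  atom 2: C, bond orders sum to 3 (valence 4) → 1 H
  atom 3: C, bond orders sum to 3 (valence 4) → 1 H
  atom 4: C, bond orders sum to 3 (valence 4) → 1 H
  atom 5: C, bond orders sum to 3 (valence 4) → 1 H
  atom 6: C, bond orders sum to 3 (valence 4) → 1 H
Totals → C:6, H:6.
In Hill order: C6H6.

C6H6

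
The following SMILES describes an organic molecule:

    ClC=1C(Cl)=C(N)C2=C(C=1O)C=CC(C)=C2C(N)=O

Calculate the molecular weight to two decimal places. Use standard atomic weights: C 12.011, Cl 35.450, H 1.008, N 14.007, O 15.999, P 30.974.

First, the molecular formula is C12H10Cl2N2O2 (counting implicit H from valence).
  C: 12 × 12.011 = 144.132
  Cl: 2 × 35.450 = 70.900
  H: 10 × 1.008 = 10.080
  N: 2 × 14.007 = 28.014
  O: 2 × 15.999 = 31.998
Sum: 12×12.011 + 2×35.450 + 10×1.008 + 2×14.007 + 2×15.999 = 285.124 → 285.12 g/mol.

285.12 g/mol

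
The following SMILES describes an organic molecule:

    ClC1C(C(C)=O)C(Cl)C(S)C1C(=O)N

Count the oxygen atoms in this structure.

2

Scan the SMILES for O atoms (remember two-letter symbols like Cl and Br are single atoms).
Oxygen count: 2.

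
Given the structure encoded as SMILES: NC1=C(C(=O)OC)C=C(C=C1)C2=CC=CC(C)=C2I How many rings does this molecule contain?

In SMILES, each pair of matching ring-closure digits denotes one ring-closing bond; the number of such bonds equals the number of independent rings.
Ring-closure bonds here: 2.

2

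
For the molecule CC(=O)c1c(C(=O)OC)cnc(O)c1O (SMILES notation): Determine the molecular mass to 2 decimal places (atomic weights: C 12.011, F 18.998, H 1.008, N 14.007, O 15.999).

211.17 g/mol

First, the molecular formula is C9H9NO5 (counting implicit H from valence).
  C: 9 × 12.011 = 108.099
  H: 9 × 1.008 = 9.072
  N: 1 × 14.007 = 14.007
  O: 5 × 15.999 = 79.995
Sum: 9×12.011 + 9×1.008 + 1×14.007 + 5×15.999 = 211.173 → 211.17 g/mol.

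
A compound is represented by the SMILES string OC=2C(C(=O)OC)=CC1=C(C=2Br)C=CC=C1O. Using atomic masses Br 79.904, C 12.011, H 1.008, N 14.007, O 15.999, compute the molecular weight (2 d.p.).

First, the molecular formula is C12H9BrO4 (counting implicit H from valence).
  Br: 1 × 79.904 = 79.904
  C: 12 × 12.011 = 144.132
  H: 9 × 1.008 = 9.072
  O: 4 × 15.999 = 63.996
Sum: 1×79.904 + 12×12.011 + 9×1.008 + 4×15.999 = 297.104 → 297.10 g/mol.

297.10 g/mol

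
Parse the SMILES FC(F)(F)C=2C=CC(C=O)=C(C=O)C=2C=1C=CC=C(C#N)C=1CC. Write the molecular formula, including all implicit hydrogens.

Walk through each heavy atom and fill implicit hydrogens from standard valence (C 4, N 3, O 2, S 2, halogen 1):
  atom 1: F (halogen, monovalent) → 0 H
  atom 2: C, bond orders sum to 4 (valence 4) → 0 H
  atom 3: F (halogen, monovalent) → 0 H
  atom 4: F (halogen, monovalent) → 0 H
  atom 5: C, bond orders sum to 4 (valence 4) → 0 H
  atom 6: C, bond orders sum to 3 (valence 4) → 1 H
  atom 7: C, bond orders sum to 3 (valence 4) → 1 H
  atom 8: C, bond orders sum to 4 (valence 4) → 0 H
  atom 9: C, bond orders sum to 3 (valence 4) → 1 H
  atom 10: O, bond orders sum to 2 (valence 2) → 0 H
  atom 11: C, bond orders sum to 4 (valence 4) → 0 H
  atom 12: C, bond orders sum to 3 (valence 4) → 1 H
  atom 13: O, bond orders sum to 2 (valence 2) → 0 H
  atom 14: C, bond orders sum to 4 (valence 4) → 0 H
  atom 15: C, bond orders sum to 4 (valence 4) → 0 H
  atom 16: C, bond orders sum to 3 (valence 4) → 1 H
  atom 17: C, bond orders sum to 3 (valence 4) → 1 H
  atom 18: C, bond orders sum to 3 (valence 4) → 1 H
  atom 19: C, bond orders sum to 4 (valence 4) → 0 H
  atom 20: C, bond orders sum to 4 (valence 4) → 0 H
  atom 21: N, bond orders sum to 3 (valence 3) → 0 H
  atom 22: C, bond orders sum to 4 (valence 4) → 0 H
  atom 23: C, bond orders sum to 2 (valence 4) → 2 H
  atom 24: C, bond orders sum to 1 (valence 4) → 3 H
Totals → C:18, H:12, F:3, N:1, O:2.
In Hill order: C18H12F3NO2.

C18H12F3NO2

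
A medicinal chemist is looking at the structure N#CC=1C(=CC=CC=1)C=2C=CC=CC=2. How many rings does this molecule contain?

2

In SMILES, each pair of matching ring-closure digits denotes one ring-closing bond; the number of such bonds equals the number of independent rings.
Ring-closure bonds here: 2.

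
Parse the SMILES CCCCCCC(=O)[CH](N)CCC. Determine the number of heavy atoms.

13

Every atom symbol written in the SMILES (organic subset) is one heavy atom; implicit H are not written.
Heavy atoms by element → C:11, N:1, O:1.
Total: 13.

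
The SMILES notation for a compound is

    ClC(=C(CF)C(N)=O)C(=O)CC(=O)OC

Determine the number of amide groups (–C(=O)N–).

1

The amide motif appears at heavy-atom position 6 in the SMILES.
Other groups present: 1 alkene, 1 ester, 1 ketone.
Amide count: 1.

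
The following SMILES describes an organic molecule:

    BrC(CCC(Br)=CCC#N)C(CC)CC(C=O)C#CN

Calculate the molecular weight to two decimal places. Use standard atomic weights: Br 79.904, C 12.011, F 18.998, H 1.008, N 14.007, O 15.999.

First, the molecular formula is C15H20Br2N2O (counting implicit H from valence).
  Br: 2 × 79.904 = 159.808
  C: 15 × 12.011 = 180.165
  H: 20 × 1.008 = 20.160
  N: 2 × 14.007 = 28.014
  O: 1 × 15.999 = 15.999
Sum: 2×79.904 + 15×12.011 + 20×1.008 + 2×14.007 + 1×15.999 = 404.146 → 404.15 g/mol.

404.15 g/mol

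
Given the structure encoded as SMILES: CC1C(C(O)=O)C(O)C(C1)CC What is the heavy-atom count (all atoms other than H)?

Every atom symbol written in the SMILES (organic subset) is one heavy atom; implicit H are not written.
Heavy atoms by element → C:9, O:3.
Total: 12.

12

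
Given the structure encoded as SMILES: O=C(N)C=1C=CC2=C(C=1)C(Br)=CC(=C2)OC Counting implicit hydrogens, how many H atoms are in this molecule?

10

Walk through each heavy atom and fill implicit hydrogens from standard valence (C 4, N 3, O 2, S 2, halogen 1):
  atom 1: O, bond orders sum to 2 (valence 2) → 0 H
  atom 2: C, bond orders sum to 4 (valence 4) → 0 H
  atom 3: N, bond orders sum to 1 (valence 3) → 2 H
  atom 4: C, bond orders sum to 4 (valence 4) → 0 H
  atom 5: C, bond orders sum to 3 (valence 4) → 1 H
  atom 6: C, bond orders sum to 3 (valence 4) → 1 H
  atom 7: C, bond orders sum to 4 (valence 4) → 0 H
  atom 8: C, bond orders sum to 4 (valence 4) → 0 H
  atom 9: C, bond orders sum to 3 (valence 4) → 1 H
  atom 10: C, bond orders sum to 4 (valence 4) → 0 H
  atom 11: Br (halogen, monovalent) → 0 H
  atom 12: C, bond orders sum to 3 (valence 4) → 1 H
  atom 13: C, bond orders sum to 4 (valence 4) → 0 H
  atom 14: C, bond orders sum to 3 (valence 4) → 1 H
  atom 15: O, bond orders sum to 2 (valence 2) → 0 H
  atom 16: C, bond orders sum to 1 (valence 4) → 3 H
Total hydrogens: 10.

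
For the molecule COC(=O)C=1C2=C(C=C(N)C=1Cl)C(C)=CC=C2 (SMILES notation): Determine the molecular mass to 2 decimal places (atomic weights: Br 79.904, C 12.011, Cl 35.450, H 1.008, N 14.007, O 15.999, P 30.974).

249.69 g/mol

First, the molecular formula is C13H12ClNO2 (counting implicit H from valence).
  C: 13 × 12.011 = 156.143
  Cl: 1 × 35.450 = 35.450
  H: 12 × 1.008 = 12.096
  N: 1 × 14.007 = 14.007
  O: 2 × 15.999 = 31.998
Sum: 13×12.011 + 1×35.450 + 12×1.008 + 1×14.007 + 2×15.999 = 249.694 → 249.69 g/mol.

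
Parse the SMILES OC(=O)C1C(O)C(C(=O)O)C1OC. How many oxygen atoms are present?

Scan the SMILES for O atoms (remember two-letter symbols like Cl and Br are single atoms).
Oxygen count: 6.

6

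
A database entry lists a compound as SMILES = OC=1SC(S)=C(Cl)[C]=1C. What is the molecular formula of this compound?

C5H5ClOS2

Walk through each heavy atom and fill implicit hydrogens from standard valence (C 4, N 3, O 2, S 2, halogen 1):
  atom 1: O, bond orders sum to 1 (valence 2) → 1 H
  atom 2: C, bond orders sum to 4 (valence 4) → 0 H
  atom 3: S, bond orders sum to 2 (valence 2) → 0 H
  atom 4: C, bond orders sum to 4 (valence 4) → 0 H
  atom 5: S, bond orders sum to 1 (valence 2) → 1 H
  atom 6: C, bond orders sum to 4 (valence 4) → 0 H
  atom 7: Cl (halogen, monovalent) → 0 H
  atom 8: C with explicit H count 0
  atom 9: C, bond orders sum to 1 (valence 4) → 3 H
Totals → C:5, H:5, Cl:1, O:1, S:2.
In Hill order: C5H5ClOS2.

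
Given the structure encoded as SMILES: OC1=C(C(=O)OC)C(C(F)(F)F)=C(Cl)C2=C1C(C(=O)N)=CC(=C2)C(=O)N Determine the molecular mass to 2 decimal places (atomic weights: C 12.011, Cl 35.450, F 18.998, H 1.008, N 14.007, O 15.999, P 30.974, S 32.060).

390.70 g/mol

First, the molecular formula is C15H10ClF3N2O5 (counting implicit H from valence).
  C: 15 × 12.011 = 180.165
  Cl: 1 × 35.450 = 35.450
  F: 3 × 18.998 = 56.994
  H: 10 × 1.008 = 10.080
  N: 2 × 14.007 = 28.014
  O: 5 × 15.999 = 79.995
Sum: 15×12.011 + 1×35.450 + 3×18.998 + 10×1.008 + 2×14.007 + 5×15.999 = 390.698 → 390.70 g/mol.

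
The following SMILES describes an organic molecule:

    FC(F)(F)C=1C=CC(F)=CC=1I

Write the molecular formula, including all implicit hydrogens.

C7H3F4I

Walk through each heavy atom and fill implicit hydrogens from standard valence (C 4, N 3, O 2, S 2, halogen 1):
  atom 1: F (halogen, monovalent) → 0 H
  atom 2: C, bond orders sum to 4 (valence 4) → 0 H
  atom 3: F (halogen, monovalent) → 0 H
  atom 4: F (halogen, monovalent) → 0 H
  atom 5: C, bond orders sum to 4 (valence 4) → 0 H
  atom 6: C, bond orders sum to 3 (valence 4) → 1 H
  atom 7: C, bond orders sum to 3 (valence 4) → 1 H
  atom 8: C, bond orders sum to 4 (valence 4) → 0 H
  atom 9: F (halogen, monovalent) → 0 H
  atom 10: C, bond orders sum to 3 (valence 4) → 1 H
  atom 11: C, bond orders sum to 4 (valence 4) → 0 H
  atom 12: I (halogen, monovalent) → 0 H
Totals → C:7, H:3, F:4, I:1.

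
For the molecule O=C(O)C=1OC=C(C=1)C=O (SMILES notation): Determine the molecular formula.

Walk through each heavy atom and fill implicit hydrogens from standard valence (C 4, N 3, O 2, S 2, halogen 1):
  atom 1: O, bond orders sum to 2 (valence 2) → 0 H
  atom 2: C, bond orders sum to 4 (valence 4) → 0 H
  atom 3: O, bond orders sum to 1 (valence 2) → 1 H
  atom 4: C, bond orders sum to 4 (valence 4) → 0 H
  atom 5: O, bond orders sum to 2 (valence 2) → 0 H
  atom 6: C, bond orders sum to 3 (valence 4) → 1 H
  atom 7: C, bond orders sum to 4 (valence 4) → 0 H
  atom 8: C, bond orders sum to 3 (valence 4) → 1 H
  atom 9: C, bond orders sum to 3 (valence 4) → 1 H
  atom 10: O, bond orders sum to 2 (valence 2) → 0 H
Totals → C:6, H:4, O:4.
In Hill order: C6H4O4.

C6H4O4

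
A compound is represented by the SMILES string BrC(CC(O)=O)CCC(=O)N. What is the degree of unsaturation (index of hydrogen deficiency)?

Molecular formula: C6H10BrNO3.
DoU = (2C + 2 + N − H − X) / 2, where X is the halogen count and O/S are ignored.
    = (2·6 + 2 + 1 − 10 − 1) / 2 = 4 / 2 = 2.

2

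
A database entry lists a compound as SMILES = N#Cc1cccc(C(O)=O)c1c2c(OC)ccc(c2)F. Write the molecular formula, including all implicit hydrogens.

Walk through each heavy atom and fill implicit hydrogens from standard valence (C 4, N 3, O 2, S 2, halogen 1); for lowercase aromatic atoms, an aromatic c carries 1 H when it has two neighbours and 0 H with three, and aromatic n carries 0 H:
  atom 1: N, bond orders sum to 3 (valence 3) → 0 H
  atom 2: C, bond orders sum to 4 (valence 4) → 0 H
  atom 3: aromatic c, 3 neighbours → 0 H
  atom 4: aromatic c, 2 neighbours → 1 H
  atom 5: aromatic c, 2 neighbours → 1 H
  atom 6: aromatic c, 2 neighbours → 1 H
  atom 7: aromatic c, 3 neighbours → 0 H
  atom 8: C, bond orders sum to 4 (valence 4) → 0 H
  atom 9: O, bond orders sum to 1 (valence 2) → 1 H
  atom 10: O, bond orders sum to 2 (valence 2) → 0 H
  atom 11: aromatic c, 3 neighbours → 0 H
  atom 12: aromatic c, 3 neighbours → 0 H
  atom 13: aromatic c, 3 neighbours → 0 H
  atom 14: O, bond orders sum to 2 (valence 2) → 0 H
  atom 15: C, bond orders sum to 1 (valence 4) → 3 H
  atom 16: aromatic c, 2 neighbours → 1 H
  atom 17: aromatic c, 2 neighbours → 1 H
  atom 18: aromatic c, 3 neighbours → 0 H
  atom 19: aromatic c, 2 neighbours → 1 H
  atom 20: F (halogen, monovalent) → 0 H
Totals → C:15, H:10, F:1, N:1, O:3.
In Hill order: C15H10FNO3.

C15H10FNO3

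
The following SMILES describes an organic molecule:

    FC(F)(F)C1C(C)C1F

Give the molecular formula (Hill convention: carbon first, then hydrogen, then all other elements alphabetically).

Walk through each heavy atom and fill implicit hydrogens from standard valence (C 4, N 3, O 2, S 2, halogen 1):
  atom 1: F (halogen, monovalent) → 0 H
  atom 2: C, bond orders sum to 4 (valence 4) → 0 H
  atom 3: F (halogen, monovalent) → 0 H
  atom 4: F (halogen, monovalent) → 0 H
  atom 5: C, bond orders sum to 3 (valence 4) → 1 H
  atom 6: C, bond orders sum to 3 (valence 4) → 1 H
  atom 7: C, bond orders sum to 1 (valence 4) → 3 H
  atom 8: C, bond orders sum to 3 (valence 4) → 1 H
  atom 9: F (halogen, monovalent) → 0 H
Totals → C:5, H:6, F:4.
In Hill order: C5H6F4.

C5H6F4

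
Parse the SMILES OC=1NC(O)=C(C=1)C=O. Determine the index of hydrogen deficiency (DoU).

4

Degree of unsaturation = (number of rings) + (number of π bonds).
Ring closures in the SMILES: 1.
π bonds: 3 double bonds (each 1 DoU) → 3 DoU from unsaturation.
Total DoU = 1 + 3 = 4.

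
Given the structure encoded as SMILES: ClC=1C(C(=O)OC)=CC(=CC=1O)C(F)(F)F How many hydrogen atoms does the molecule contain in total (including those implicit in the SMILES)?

Walk through each heavy atom and fill implicit hydrogens from standard valence (C 4, N 3, O 2, S 2, halogen 1):
  atom 1: Cl (halogen, monovalent) → 0 H
  atom 2: C, bond orders sum to 4 (valence 4) → 0 H
  atom 3: C, bond orders sum to 4 (valence 4) → 0 H
  atom 4: C, bond orders sum to 4 (valence 4) → 0 H
  atom 5: O, bond orders sum to 2 (valence 2) → 0 H
  atom 6: O, bond orders sum to 2 (valence 2) → 0 H
  atom 7: C, bond orders sum to 1 (valence 4) → 3 H
  atom 8: C, bond orders sum to 3 (valence 4) → 1 H
  atom 9: C, bond orders sum to 4 (valence 4) → 0 H
  atom 10: C, bond orders sum to 3 (valence 4) → 1 H
  atom 11: C, bond orders sum to 4 (valence 4) → 0 H
  atom 12: O, bond orders sum to 1 (valence 2) → 1 H
  atom 13: C, bond orders sum to 4 (valence 4) → 0 H
  atom 14: F (halogen, monovalent) → 0 H
  atom 15: F (halogen, monovalent) → 0 H
  atom 16: F (halogen, monovalent) → 0 H
Total hydrogens: 6.

6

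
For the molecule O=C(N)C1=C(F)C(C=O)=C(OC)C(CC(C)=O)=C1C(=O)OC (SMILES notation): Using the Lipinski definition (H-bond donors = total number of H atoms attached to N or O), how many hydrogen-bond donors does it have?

Donors: find every N or O and count the H atoms it carries.
  atom 1 (O): bond orders sum to 2 → 0 H
  atom 3 (N): bond orders sum to 1 → 2 H
  atom 9 (O): bond orders sum to 2 → 0 H
  atom 11 (O): bond orders sum to 2 → 0 H
  atom 17 (O): bond orders sum to 2 → 0 H
  atom 20 (O): bond orders sum to 2 → 0 H
  atom 21 (O): bond orders sum to 2 → 0 H
Lipinski HBD = 2.

2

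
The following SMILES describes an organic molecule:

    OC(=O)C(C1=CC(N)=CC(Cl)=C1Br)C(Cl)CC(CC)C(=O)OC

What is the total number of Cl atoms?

Scan the SMILES for Cl atoms (remember two-letter symbols like Cl and Br are single atoms).
Chlorine count: 2.

2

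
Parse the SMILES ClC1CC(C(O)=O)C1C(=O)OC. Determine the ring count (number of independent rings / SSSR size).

1

In SMILES, each pair of matching ring-closure digits denotes one ring-closing bond; the number of such bonds equals the number of independent rings.
Ring-closure bonds here: 1.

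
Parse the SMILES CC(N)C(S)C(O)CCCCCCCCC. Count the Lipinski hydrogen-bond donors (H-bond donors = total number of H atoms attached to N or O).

3

Donors: find every N or O and count the H atoms it carries.
  atom 3 (N): bond orders sum to 1 → 2 H
  atom 7 (O): bond orders sum to 1 → 1 H
Lipinski HBD = 3.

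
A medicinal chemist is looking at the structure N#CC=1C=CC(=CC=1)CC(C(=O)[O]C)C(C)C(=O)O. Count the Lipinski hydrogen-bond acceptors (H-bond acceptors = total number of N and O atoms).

5

N atoms: 1; O atoms: 4.
Lipinski HBA = 1 + 4 = 5.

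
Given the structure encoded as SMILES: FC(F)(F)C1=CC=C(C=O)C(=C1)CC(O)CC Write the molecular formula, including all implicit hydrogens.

Walk through each heavy atom and fill implicit hydrogens from standard valence (C 4, N 3, O 2, S 2, halogen 1):
  atom 1: F (halogen, monovalent) → 0 H
  atom 2: C, bond orders sum to 4 (valence 4) → 0 H
  atom 3: F (halogen, monovalent) → 0 H
  atom 4: F (halogen, monovalent) → 0 H
  atom 5: C, bond orders sum to 4 (valence 4) → 0 H
  atom 6: C, bond orders sum to 3 (valence 4) → 1 H
  atom 7: C, bond orders sum to 3 (valence 4) → 1 H
  atom 8: C, bond orders sum to 4 (valence 4) → 0 H
  atom 9: C, bond orders sum to 3 (valence 4) → 1 H
  atom 10: O, bond orders sum to 2 (valence 2) → 0 H
  atom 11: C, bond orders sum to 4 (valence 4) → 0 H
  atom 12: C, bond orders sum to 3 (valence 4) → 1 H
  atom 13: C, bond orders sum to 2 (valence 4) → 2 H
  atom 14: C, bond orders sum to 3 (valence 4) → 1 H
  atom 15: O, bond orders sum to 1 (valence 2) → 1 H
  atom 16: C, bond orders sum to 2 (valence 4) → 2 H
  atom 17: C, bond orders sum to 1 (valence 4) → 3 H
Totals → C:12, H:13, F:3, O:2.

C12H13F3O2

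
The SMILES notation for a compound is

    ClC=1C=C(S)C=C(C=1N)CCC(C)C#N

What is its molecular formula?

Walk through each heavy atom and fill implicit hydrogens from standard valence (C 4, N 3, O 2, S 2, halogen 1):
  atom 1: Cl (halogen, monovalent) → 0 H
  atom 2: C, bond orders sum to 4 (valence 4) → 0 H
  atom 3: C, bond orders sum to 3 (valence 4) → 1 H
  atom 4: C, bond orders sum to 4 (valence 4) → 0 H
  atom 5: S, bond orders sum to 1 (valence 2) → 1 H
  atom 6: C, bond orders sum to 3 (valence 4) → 1 H
  atom 7: C, bond orders sum to 4 (valence 4) → 0 H
  atom 8: C, bond orders sum to 4 (valence 4) → 0 H
  atom 9: N, bond orders sum to 1 (valence 3) → 2 H
  atom 10: C, bond orders sum to 2 (valence 4) → 2 H
  atom 11: C, bond orders sum to 2 (valence 4) → 2 H
  atom 12: C, bond orders sum to 3 (valence 4) → 1 H
  atom 13: C, bond orders sum to 1 (valence 4) → 3 H
  atom 14: C, bond orders sum to 4 (valence 4) → 0 H
  atom 15: N, bond orders sum to 3 (valence 3) → 0 H
Totals → C:11, H:13, Cl:1, N:2, S:1.

C11H13ClN2S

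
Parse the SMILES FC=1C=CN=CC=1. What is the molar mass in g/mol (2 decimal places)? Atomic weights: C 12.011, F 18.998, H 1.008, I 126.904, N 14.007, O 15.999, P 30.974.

97.09 g/mol

First, the molecular formula is C5H4FN (counting implicit H from valence).
  C: 5 × 12.011 = 60.055
  F: 1 × 18.998 = 18.998
  H: 4 × 1.008 = 4.032
  N: 1 × 14.007 = 14.007
Sum: 5×12.011 + 1×18.998 + 4×1.008 + 1×14.007 = 97.092 → 97.09 g/mol.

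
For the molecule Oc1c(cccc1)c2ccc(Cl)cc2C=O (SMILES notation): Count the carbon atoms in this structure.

13

Count every carbon token in the SMILES (each C, including those in ring-closure positions and inside branches).
Carbon count: 13.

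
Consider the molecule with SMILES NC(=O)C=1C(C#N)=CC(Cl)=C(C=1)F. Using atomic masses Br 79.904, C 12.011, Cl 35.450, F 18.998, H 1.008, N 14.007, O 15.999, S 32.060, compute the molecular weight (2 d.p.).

198.58 g/mol

First, the molecular formula is C8H4ClFN2O (counting implicit H from valence).
  C: 8 × 12.011 = 96.088
  Cl: 1 × 35.450 = 35.450
  F: 1 × 18.998 = 18.998
  H: 4 × 1.008 = 4.032
  N: 2 × 14.007 = 28.014
  O: 1 × 15.999 = 15.999
Sum: 8×12.011 + 1×35.450 + 1×18.998 + 4×1.008 + 2×14.007 + 1×15.999 = 198.581 → 198.58 g/mol.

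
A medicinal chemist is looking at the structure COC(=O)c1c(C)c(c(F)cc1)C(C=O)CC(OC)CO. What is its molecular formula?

C15H19FO5

Walk through each heavy atom and fill implicit hydrogens from standard valence (C 4, N 3, O 2, S 2, halogen 1); for lowercase aromatic atoms, an aromatic c carries 1 H when it has two neighbours and 0 H with three, and aromatic n carries 0 H:
  atom 1: C, bond orders sum to 1 (valence 4) → 3 H
  atom 2: O, bond orders sum to 2 (valence 2) → 0 H
  atom 3: C, bond orders sum to 4 (valence 4) → 0 H
  atom 4: O, bond orders sum to 2 (valence 2) → 0 H
  atom 5: aromatic c, 3 neighbours → 0 H
  atom 6: aromatic c, 3 neighbours → 0 H
  atom 7: C, bond orders sum to 1 (valence 4) → 3 H
  atom 8: aromatic c, 3 neighbours → 0 H
  atom 9: aromatic c, 3 neighbours → 0 H
  atom 10: F (halogen, monovalent) → 0 H
  atom 11: aromatic c, 2 neighbours → 1 H
  atom 12: aromatic c, 2 neighbours → 1 H
  atom 13: C, bond orders sum to 3 (valence 4) → 1 H
  atom 14: C, bond orders sum to 3 (valence 4) → 1 H
  atom 15: O, bond orders sum to 2 (valence 2) → 0 H
  atom 16: C, bond orders sum to 2 (valence 4) → 2 H
  atom 17: C, bond orders sum to 3 (valence 4) → 1 H
  atom 18: O, bond orders sum to 2 (valence 2) → 0 H
  atom 19: C, bond orders sum to 1 (valence 4) → 3 H
  atom 20: C, bond orders sum to 2 (valence 4) → 2 H
  atom 21: O, bond orders sum to 1 (valence 2) → 1 H
Totals → C:15, H:19, F:1, O:5.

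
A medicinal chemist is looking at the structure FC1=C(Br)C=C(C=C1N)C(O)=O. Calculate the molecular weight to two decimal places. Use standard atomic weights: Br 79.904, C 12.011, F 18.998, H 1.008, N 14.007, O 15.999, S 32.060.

First, the molecular formula is C7H5BrFNO2 (counting implicit H from valence).
  Br: 1 × 79.904 = 79.904
  C: 7 × 12.011 = 84.077
  F: 1 × 18.998 = 18.998
  H: 5 × 1.008 = 5.040
  N: 1 × 14.007 = 14.007
  O: 2 × 15.999 = 31.998
Sum: 1×79.904 + 7×12.011 + 1×18.998 + 5×1.008 + 1×14.007 + 2×15.999 = 234.024 → 234.02 g/mol.

234.02 g/mol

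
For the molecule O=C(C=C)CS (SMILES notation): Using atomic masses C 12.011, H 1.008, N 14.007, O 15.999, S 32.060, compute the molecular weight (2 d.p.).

First, the molecular formula is C4H6OS (counting implicit H from valence).
  C: 4 × 12.011 = 48.044
  H: 6 × 1.008 = 6.048
  O: 1 × 15.999 = 15.999
  S: 1 × 32.060 = 32.060
Sum: 4×12.011 + 6×1.008 + 1×15.999 + 1×32.060 = 102.151 → 102.15 g/mol.

102.15 g/mol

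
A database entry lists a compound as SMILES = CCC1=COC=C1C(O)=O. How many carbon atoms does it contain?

7

Count every carbon token in the SMILES (each C, including those in ring-closure positions and inside branches).
Carbon count: 7.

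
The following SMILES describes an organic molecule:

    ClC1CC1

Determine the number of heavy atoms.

Every atom symbol written in the SMILES (organic subset) is one heavy atom; implicit H are not written.
Heavy atoms by element → C:3, Cl:1.
Total: 4.

4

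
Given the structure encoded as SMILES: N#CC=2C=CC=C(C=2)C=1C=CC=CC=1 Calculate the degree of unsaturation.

10

Degree of unsaturation = (number of rings) + (number of π bonds).
Ring closures in the SMILES: 2.
π bonds: 6 double bonds (each 1 DoU), 1 triple bond (each 2 DoU) → 8 DoU from unsaturation.
Total DoU = 2 + 8 = 10.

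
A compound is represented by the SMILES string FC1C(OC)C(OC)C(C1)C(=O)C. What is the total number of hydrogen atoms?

15

Walk through each heavy atom and fill implicit hydrogens from standard valence (C 4, N 3, O 2, S 2, halogen 1):
  atom 1: F (halogen, monovalent) → 0 H
  atom 2: C, bond orders sum to 3 (valence 4) → 1 H
  atom 3: C, bond orders sum to 3 (valence 4) → 1 H
  atom 4: O, bond orders sum to 2 (valence 2) → 0 H
  atom 5: C, bond orders sum to 1 (valence 4) → 3 H
  atom 6: C, bond orders sum to 3 (valence 4) → 1 H
  atom 7: O, bond orders sum to 2 (valence 2) → 0 H
  atom 8: C, bond orders sum to 1 (valence 4) → 3 H
  atom 9: C, bond orders sum to 3 (valence 4) → 1 H
  atom 10: C, bond orders sum to 2 (valence 4) → 2 H
  atom 11: C, bond orders sum to 4 (valence 4) → 0 H
  atom 12: O, bond orders sum to 2 (valence 2) → 0 H
  atom 13: C, bond orders sum to 1 (valence 4) → 3 H
Total hydrogens: 15.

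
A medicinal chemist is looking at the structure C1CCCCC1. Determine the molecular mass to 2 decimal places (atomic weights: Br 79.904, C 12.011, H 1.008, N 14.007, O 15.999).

First, the molecular formula is C6H12 (counting implicit H from valence).
  C: 6 × 12.011 = 72.066
  H: 12 × 1.008 = 12.096
Sum: 6×12.011 + 12×1.008 = 84.162 → 84.16 g/mol.

84.16 g/mol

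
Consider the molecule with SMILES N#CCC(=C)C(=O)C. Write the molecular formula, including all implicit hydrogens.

Walk through each heavy atom and fill implicit hydrogens from standard valence (C 4, N 3, O 2, S 2, halogen 1):
  atom 1: N, bond orders sum to 3 (valence 3) → 0 H
  atom 2: C, bond orders sum to 4 (valence 4) → 0 H
  atom 3: C, bond orders sum to 2 (valence 4) → 2 H
  atom 4: C, bond orders sum to 4 (valence 4) → 0 H
  atom 5: C, bond orders sum to 2 (valence 4) → 2 H
  atom 6: C, bond orders sum to 4 (valence 4) → 0 H
  atom 7: O, bond orders sum to 2 (valence 2) → 0 H
  atom 8: C, bond orders sum to 1 (valence 4) → 3 H
Totals → C:6, H:7, N:1, O:1.
In Hill order: C6H7NO.

C6H7NO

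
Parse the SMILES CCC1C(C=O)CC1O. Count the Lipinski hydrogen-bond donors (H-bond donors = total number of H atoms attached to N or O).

Donors: find every N or O and count the H atoms it carries.
  atom 6 (O): bond orders sum to 2 → 0 H
  atom 9 (O): bond orders sum to 1 → 1 H
Lipinski HBD = 1.

1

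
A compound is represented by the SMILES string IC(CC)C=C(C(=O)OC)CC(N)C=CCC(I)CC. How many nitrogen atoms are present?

1

Scan the SMILES for N atoms (remember two-letter symbols like Cl and Br are single atoms).
Nitrogen count: 1.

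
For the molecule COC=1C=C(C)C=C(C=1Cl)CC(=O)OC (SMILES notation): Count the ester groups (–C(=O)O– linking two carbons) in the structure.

The ester motif appears at heavy-atom position 12 in the SMILES.
Other groups present: 1 ether.
Ester count: 1.

1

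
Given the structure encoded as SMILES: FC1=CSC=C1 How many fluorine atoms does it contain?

Scan the SMILES for F atoms (remember two-letter symbols like Cl and Br are single atoms).
Fluorine count: 1.

1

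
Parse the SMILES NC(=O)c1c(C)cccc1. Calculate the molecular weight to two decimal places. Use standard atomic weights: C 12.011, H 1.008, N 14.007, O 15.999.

135.17 g/mol

First, the molecular formula is C8H9NO (counting implicit H from valence).
  C: 8 × 12.011 = 96.088
  H: 9 × 1.008 = 9.072
  N: 1 × 14.007 = 14.007
  O: 1 × 15.999 = 15.999
Sum: 8×12.011 + 9×1.008 + 1×14.007 + 1×15.999 = 135.166 → 135.17 g/mol.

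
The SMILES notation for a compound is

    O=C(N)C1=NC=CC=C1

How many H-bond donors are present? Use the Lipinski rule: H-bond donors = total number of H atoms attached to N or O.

Donors: find every N or O and count the H atoms it carries.
  atom 1 (O): bond orders sum to 2 → 0 H
  atom 3 (N): bond orders sum to 1 → 2 H
  atom 5 (N): bond orders sum to 3 → 0 H
Lipinski HBD = 2.

2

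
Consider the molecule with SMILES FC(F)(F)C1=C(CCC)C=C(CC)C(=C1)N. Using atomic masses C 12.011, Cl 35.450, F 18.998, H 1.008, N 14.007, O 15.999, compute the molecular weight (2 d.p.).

First, the molecular formula is C12H16F3N (counting implicit H from valence).
  C: 12 × 12.011 = 144.132
  F: 3 × 18.998 = 56.994
  H: 16 × 1.008 = 16.128
  N: 1 × 14.007 = 14.007
Sum: 12×12.011 + 3×18.998 + 16×1.008 + 1×14.007 = 231.261 → 231.26 g/mol.

231.26 g/mol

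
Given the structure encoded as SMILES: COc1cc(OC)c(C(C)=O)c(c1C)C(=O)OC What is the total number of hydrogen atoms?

16

Walk through each heavy atom and fill implicit hydrogens from standard valence (C 4, N 3, O 2, S 2, halogen 1); for lowercase aromatic atoms, an aromatic c carries 1 H when it has two neighbours and 0 H with three, and aromatic n carries 0 H:
  atom 1: C, bond orders sum to 1 (valence 4) → 3 H
  atom 2: O, bond orders sum to 2 (valence 2) → 0 H
  atom 3: aromatic c, 3 neighbours → 0 H
  atom 4: aromatic c, 2 neighbours → 1 H
  atom 5: aromatic c, 3 neighbours → 0 H
  atom 6: O, bond orders sum to 2 (valence 2) → 0 H
  atom 7: C, bond orders sum to 1 (valence 4) → 3 H
  atom 8: aromatic c, 3 neighbours → 0 H
  atom 9: C, bond orders sum to 4 (valence 4) → 0 H
  atom 10: C, bond orders sum to 1 (valence 4) → 3 H
  atom 11: O, bond orders sum to 2 (valence 2) → 0 H
  atom 12: aromatic c, 3 neighbours → 0 H
  atom 13: aromatic c, 3 neighbours → 0 H
  atom 14: C, bond orders sum to 1 (valence 4) → 3 H
  atom 15: C, bond orders sum to 4 (valence 4) → 0 H
  atom 16: O, bond orders sum to 2 (valence 2) → 0 H
  atom 17: O, bond orders sum to 2 (valence 2) → 0 H
  atom 18: C, bond orders sum to 1 (valence 4) → 3 H
Total hydrogens: 16.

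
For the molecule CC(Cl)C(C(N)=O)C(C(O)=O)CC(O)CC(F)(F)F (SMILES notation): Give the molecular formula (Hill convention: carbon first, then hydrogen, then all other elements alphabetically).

C10H15ClF3NO4

Walk through each heavy atom and fill implicit hydrogens from standard valence (C 4, N 3, O 2, S 2, halogen 1):
  atom 1: C, bond orders sum to 1 (valence 4) → 3 H
  atom 2: C, bond orders sum to 3 (valence 4) → 1 H
  atom 3: Cl (halogen, monovalent) → 0 H
  atom 4: C, bond orders sum to 3 (valence 4) → 1 H
  atom 5: C, bond orders sum to 4 (valence 4) → 0 H
  atom 6: N, bond orders sum to 1 (valence 3) → 2 H
  atom 7: O, bond orders sum to 2 (valence 2) → 0 H
  atom 8: C, bond orders sum to 3 (valence 4) → 1 H
  atom 9: C, bond orders sum to 4 (valence 4) → 0 H
  atom 10: O, bond orders sum to 1 (valence 2) → 1 H
  atom 11: O, bond orders sum to 2 (valence 2) → 0 H
  atom 12: C, bond orders sum to 2 (valence 4) → 2 H
  atom 13: C, bond orders sum to 3 (valence 4) → 1 H
  atom 14: O, bond orders sum to 1 (valence 2) → 1 H
  atom 15: C, bond orders sum to 2 (valence 4) → 2 H
  atom 16: C, bond orders sum to 4 (valence 4) → 0 H
  atom 17: F (halogen, monovalent) → 0 H
  atom 18: F (halogen, monovalent) → 0 H
  atom 19: F (halogen, monovalent) → 0 H
Totals → C:10, H:15, Cl:1, F:3, N:1, O:4.
In Hill order: C10H15ClF3NO4.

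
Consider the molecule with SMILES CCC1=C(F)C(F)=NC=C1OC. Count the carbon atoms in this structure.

Count every carbon token in the SMILES (each C, including those in ring-closure positions and inside branches).
Carbon count: 8.

8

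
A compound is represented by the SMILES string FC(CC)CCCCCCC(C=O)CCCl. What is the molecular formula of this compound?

C13H24ClFO

Walk through each heavy atom and fill implicit hydrogens from standard valence (C 4, N 3, O 2, S 2, halogen 1):
  atom 1: F (halogen, monovalent) → 0 H
  atom 2: C, bond orders sum to 3 (valence 4) → 1 H
  atom 3: C, bond orders sum to 2 (valence 4) → 2 H
  atom 4: C, bond orders sum to 1 (valence 4) → 3 H
  atom 5: C, bond orders sum to 2 (valence 4) → 2 H
  atom 6: C, bond orders sum to 2 (valence 4) → 2 H
  atom 7: C, bond orders sum to 2 (valence 4) → 2 H
  atom 8: C, bond orders sum to 2 (valence 4) → 2 H
  atom 9: C, bond orders sum to 2 (valence 4) → 2 H
  atom 10: C, bond orders sum to 2 (valence 4) → 2 H
  atom 11: C, bond orders sum to 3 (valence 4) → 1 H
  atom 12: C, bond orders sum to 3 (valence 4) → 1 H
  atom 13: O, bond orders sum to 2 (valence 2) → 0 H
  atom 14: C, bond orders sum to 2 (valence 4) → 2 H
  atom 15: C, bond orders sum to 2 (valence 4) → 2 H
  atom 16: Cl (halogen, monovalent) → 0 H
Totals → C:13, H:24, Cl:1, F:1, O:1.
In Hill order: C13H24ClFO.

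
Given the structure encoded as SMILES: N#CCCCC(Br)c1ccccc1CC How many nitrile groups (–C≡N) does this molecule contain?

The nitrile motif appears at heavy-atom position 2 in the SMILES.
Nitrile count: 1.

1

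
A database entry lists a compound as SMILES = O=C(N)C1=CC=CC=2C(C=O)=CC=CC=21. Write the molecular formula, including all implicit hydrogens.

C12H9NO2

Walk through each heavy atom and fill implicit hydrogens from standard valence (C 4, N 3, O 2, S 2, halogen 1):
  atom 1: O, bond orders sum to 2 (valence 2) → 0 H
  atom 2: C, bond orders sum to 4 (valence 4) → 0 H
  atom 3: N, bond orders sum to 1 (valence 3) → 2 H
  atom 4: C, bond orders sum to 4 (valence 4) → 0 H
  atom 5: C, bond orders sum to 3 (valence 4) → 1 H
  atom 6: C, bond orders sum to 3 (valence 4) → 1 H
  atom 7: C, bond orders sum to 3 (valence 4) → 1 H
  atom 8: C, bond orders sum to 4 (valence 4) → 0 H
  atom 9: C, bond orders sum to 4 (valence 4) → 0 H
  atom 10: C, bond orders sum to 3 (valence 4) → 1 H
  atom 11: O, bond orders sum to 2 (valence 2) → 0 H
  atom 12: C, bond orders sum to 3 (valence 4) → 1 H
  atom 13: C, bond orders sum to 3 (valence 4) → 1 H
  atom 14: C, bond orders sum to 3 (valence 4) → 1 H
  atom 15: C, bond orders sum to 4 (valence 4) → 0 H
Totals → C:12, H:9, N:1, O:2.
In Hill order: C12H9NO2.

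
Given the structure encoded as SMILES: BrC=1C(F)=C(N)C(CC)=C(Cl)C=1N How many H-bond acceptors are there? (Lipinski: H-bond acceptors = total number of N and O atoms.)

2

N atoms: 2; O atoms: 0.
Lipinski HBA = 2 + 0 = 2.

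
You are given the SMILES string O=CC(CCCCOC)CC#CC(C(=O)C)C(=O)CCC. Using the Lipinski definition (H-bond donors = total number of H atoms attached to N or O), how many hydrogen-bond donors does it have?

0

Donors: find every N or O and count the H atoms it carries.
  atom 1 (O): bond orders sum to 2 → 0 H
  atom 8 (O): bond orders sum to 2 → 0 H
  atom 15 (O): bond orders sum to 2 → 0 H
  atom 18 (O): bond orders sum to 2 → 0 H
Lipinski HBD = 0.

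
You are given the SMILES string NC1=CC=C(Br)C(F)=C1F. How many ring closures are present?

In SMILES, each pair of matching ring-closure digits denotes one ring-closing bond; the number of such bonds equals the number of independent rings.
Ring-closure bonds here: 1.

1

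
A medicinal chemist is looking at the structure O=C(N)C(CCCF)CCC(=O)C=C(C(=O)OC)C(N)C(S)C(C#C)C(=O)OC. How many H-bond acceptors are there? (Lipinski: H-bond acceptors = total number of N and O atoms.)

8

N atoms: 2; O atoms: 6.
Lipinski HBA = 2 + 6 = 8.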